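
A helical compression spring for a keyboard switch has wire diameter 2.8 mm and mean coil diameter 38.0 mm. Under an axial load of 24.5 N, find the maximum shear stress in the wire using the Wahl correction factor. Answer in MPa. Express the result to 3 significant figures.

119 MPa

Spring index C = D/d = 38.0/2.8 = 13.5714
K_W = (4C−1)/(4C−4) + 0.615/C = 53.286/50.286 + 0.0453 = 1.1050
τ₀ = 8FD/(πd³) = 8·24.5·38.0/(π·2.8³) = 7448/68.964 = 108 MPa
τ_max = K·τ₀ = 1.1050 × 108 = 119.34 MPa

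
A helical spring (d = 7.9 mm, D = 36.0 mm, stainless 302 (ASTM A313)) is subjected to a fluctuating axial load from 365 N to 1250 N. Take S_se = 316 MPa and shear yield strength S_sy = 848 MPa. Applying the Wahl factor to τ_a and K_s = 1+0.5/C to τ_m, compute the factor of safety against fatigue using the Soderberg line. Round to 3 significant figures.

C = D/d = 36.0/7.9 = 4.5570; K_W = (4C−1)/(4C−4)+0.615/C = 1.3458; K_s = 1+0.5/C = 1.1097
F_a = (F_max−F_min)/2 = 442.5 N; F_m = (F_max+F_min)/2 = 807.5 N
τ_a = K_W·8F_aD/(πd³) = 1.3458 × 82.276 = 110.73 MPa
τ_m = K_s·8F_mD/(πd³) = 1.1097 × 150.14 = 166.62 MPa
Soderberg: 1/n_f = τ_a/S_se + τ_m/S_sy = 110.73/316 + 166.62/848 = 0.35041 + 0.19648 = 0.54689
n_f = 1/0.54689 = 1.829

1.83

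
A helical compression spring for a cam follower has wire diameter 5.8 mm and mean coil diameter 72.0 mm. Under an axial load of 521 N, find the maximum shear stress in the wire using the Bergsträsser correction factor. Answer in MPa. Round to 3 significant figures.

Spring index C = D/d = 72.0/5.8 = 12.4138
K_B = (4C+2)/(4C−3) = 51.655/46.655 = 1.1072
τ₀ = 8FD/(πd³) = 8·521·72.0/(π·5.8³) = 300096/612.96 = 489.58 MPa
τ_max = K·τ₀ = 1.1072 × 489.58 = 542.05 MPa

542 MPa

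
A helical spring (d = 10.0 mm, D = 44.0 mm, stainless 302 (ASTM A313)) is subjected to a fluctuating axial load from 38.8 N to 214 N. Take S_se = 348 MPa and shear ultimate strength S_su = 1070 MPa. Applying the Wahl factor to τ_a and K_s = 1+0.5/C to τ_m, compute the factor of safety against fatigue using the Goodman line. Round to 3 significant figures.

18.8

C = D/d = 44.0/10.0 = 4.4000; K_W = (4C−1)/(4C−4)+0.615/C = 1.3604; K_s = 1+0.5/C = 1.1136
F_a = (F_max−F_min)/2 = 87.6 N; F_m = (F_max+F_min)/2 = 126.4 N
τ_a = K_W·8F_aD/(πd³) = 1.3604 × 9.8151 = 13.352 MPa
τ_m = K_s·8F_mD/(πd³) = 1.1136 × 14.162 = 15.772 MPa
Goodman: 1/n_f = τ_a/S_se + τ_m/S_su = 13.352/348 + 15.772/1070 = 0.03837 + 0.01474 = 0.053108
n_f = 1/0.053108 = 18.83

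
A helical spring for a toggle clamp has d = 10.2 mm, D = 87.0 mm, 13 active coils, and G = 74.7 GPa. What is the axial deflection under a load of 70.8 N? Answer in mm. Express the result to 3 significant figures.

6.00 mm

k = Gd⁴/(8D³N_a) = (74.7×10³)(10.2⁴)/(8·87.0³·13) = 11.807 N/mm
δ = F/k = 70.8 / 11.807 = 5.9966 mm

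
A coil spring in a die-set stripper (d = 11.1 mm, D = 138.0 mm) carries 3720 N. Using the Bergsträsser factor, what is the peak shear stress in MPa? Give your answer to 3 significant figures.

Spring index C = D/d = 138.0/11.1 = 12.4324
K_B = (4C+2)/(4C−3) = 51.730/46.730 = 1.1070
τ₀ = 8FD/(πd³) = 8·3720·138.0/(π·11.1³) = 4.10688e+06/4296.5 = 955.86 MPa
τ_max = K·τ₀ = 1.1070 × 955.86 = 1058.1 MPa

1060 MPa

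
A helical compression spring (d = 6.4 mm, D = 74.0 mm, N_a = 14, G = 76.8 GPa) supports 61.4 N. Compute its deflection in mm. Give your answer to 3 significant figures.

21.6 mm

k = Gd⁴/(8D³N_a) = (76.8×10³)(6.4⁴)/(8·74.0³·14) = 2.839 N/mm
δ = F/k = 61.4 / 2.839 = 21.627 mm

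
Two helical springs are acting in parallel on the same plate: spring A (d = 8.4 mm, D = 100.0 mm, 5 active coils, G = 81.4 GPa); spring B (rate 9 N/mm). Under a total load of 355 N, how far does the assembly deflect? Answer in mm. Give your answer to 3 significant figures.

18.6 mm

k_A = Gd⁴/(8D³N_a) = (81.4×10³)(8.4⁴)/(8·100.0³·5) = 10.132 N/mm
Parallel: k_eq = 10.132 + 9 = 19.132 N/mm
δ = F/k_eq = 355/19.132 = 18.556 mm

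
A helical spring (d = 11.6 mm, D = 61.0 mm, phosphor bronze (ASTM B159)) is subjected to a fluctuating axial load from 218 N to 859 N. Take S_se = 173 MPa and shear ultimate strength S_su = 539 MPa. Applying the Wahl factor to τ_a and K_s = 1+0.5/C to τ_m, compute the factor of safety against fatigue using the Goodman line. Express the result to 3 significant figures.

C = D/d = 61.0/11.6 = 5.2586; K_W = (4C−1)/(4C−4)+0.615/C = 1.2931; K_s = 1+0.5/C = 1.0951
F_a = (F_max−F_min)/2 = 320.5 N; F_m = (F_max+F_min)/2 = 538.5 N
τ_a = K_W·8F_aD/(πd³) = 1.2931 × 31.895 = 41.242 MPa
τ_m = K_s·8F_mD/(πd³) = 1.0951 × 53.59 = 58.685 MPa
Goodman: 1/n_f = τ_a/S_se + τ_m/S_su = 41.242/173 + 58.685/539 = 0.23840 + 0.10888 = 0.34727
n_f = 1/0.34727 = 2.88

2.88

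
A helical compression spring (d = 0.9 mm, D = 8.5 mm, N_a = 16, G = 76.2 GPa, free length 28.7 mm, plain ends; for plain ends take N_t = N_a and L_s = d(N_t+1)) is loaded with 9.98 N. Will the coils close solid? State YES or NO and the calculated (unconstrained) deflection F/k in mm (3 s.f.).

YES, δ = 15.7 mm

k = Gd⁴/(8D³N_a) = (76.2×10³)(0.9⁴)/(8·8.5³·16) = 0.636 N/mm
N_t = 16; L_s = 0.9·17 = 15.3 mm; δ_solid = L₀ − L_s = 28.7 − 15.3 = 13.4 mm
δ = F/k = 9.98/0.636 = 15.692 mm
δ ≥ δ_solid → spring goes solid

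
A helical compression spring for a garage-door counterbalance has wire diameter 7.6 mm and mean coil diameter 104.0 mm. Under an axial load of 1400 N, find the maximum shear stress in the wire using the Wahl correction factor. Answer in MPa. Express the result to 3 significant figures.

933 MPa

Spring index C = D/d = 104.0/7.6 = 13.6842
K_W = (4C−1)/(4C−4) + 0.615/C = 53.737/50.737 + 0.0449 = 1.1041
τ₀ = 8FD/(πd³) = 8·1400·104.0/(π·7.6³) = 1.1648e+06/1379.1 = 844.62 MPa
τ_max = K·τ₀ = 1.1041 × 844.62 = 932.52 MPa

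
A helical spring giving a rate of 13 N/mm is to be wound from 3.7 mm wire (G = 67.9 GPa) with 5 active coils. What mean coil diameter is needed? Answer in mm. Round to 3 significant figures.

29.0 mm

D = (Gd⁴/(8N_a·k))^(1/3) = (67.9×10³·3.7⁴/(8·5·13))^(1/3)
  = (24472.2)^(1/3) = 29.0329 mm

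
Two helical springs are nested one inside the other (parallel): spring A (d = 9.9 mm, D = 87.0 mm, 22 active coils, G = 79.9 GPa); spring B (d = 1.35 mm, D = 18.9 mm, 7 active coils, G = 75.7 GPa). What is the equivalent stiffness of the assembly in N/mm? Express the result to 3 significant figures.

7.29 N/mm

k_A = Gd⁴/(8D³N_a) = (79.9×10³)(9.9⁴)/(8·87.0³·22) = 6.6224 N/mm
k_B = Gd⁴/(8D³N_a) = (75.7×10³)(1.35⁴)/(8·18.9³·7) = 0.66505 N/mm
Parallel: k_eq = 6.6224 + 0.66505 = 7.2875 N/mm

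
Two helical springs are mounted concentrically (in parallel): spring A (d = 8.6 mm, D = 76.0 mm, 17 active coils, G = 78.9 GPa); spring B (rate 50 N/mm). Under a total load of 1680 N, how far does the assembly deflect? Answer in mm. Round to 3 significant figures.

k_A = Gd⁴/(8D³N_a) = (78.9×10³)(8.6⁴)/(8·76.0³·17) = 7.2292 N/mm
Parallel: k_eq = 7.2292 + 50 = 57.229 N/mm
δ = F/k_eq = 1680/57.229 = 29.356 mm

29.4 mm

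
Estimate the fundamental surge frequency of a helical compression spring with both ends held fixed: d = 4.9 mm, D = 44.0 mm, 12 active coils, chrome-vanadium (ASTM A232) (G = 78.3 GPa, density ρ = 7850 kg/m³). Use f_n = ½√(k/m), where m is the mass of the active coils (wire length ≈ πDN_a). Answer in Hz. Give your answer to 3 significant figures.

k = Gd⁴/(8D³N_a) = (78.3×10³)(4.9⁴)/(8·44.0³·12) = 5.5197 N/mm = 5519.7 N/m
Wire length L = πDN_a = π·44.0·12 = 1658.8 mm
m = ρ·(πd²/4)·L = 7850 × 18.857×10⁻⁶ m² × 1.6588 m = 0.24555 kg
f_n = ½√(k/m) = 0.5·√(5519.7/0.24555) = 0.5·√(22479) = 74.965 Hz

75.0 Hz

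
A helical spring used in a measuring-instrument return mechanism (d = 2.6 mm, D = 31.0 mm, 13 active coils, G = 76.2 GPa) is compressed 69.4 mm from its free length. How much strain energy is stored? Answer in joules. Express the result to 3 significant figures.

2.71 J

k = Gd⁴/(8D³N_a) = (76.2×10³)(2.6⁴)/(8·31.0³·13) = 1.1239 N/mm
U = ½kδ² = 0.5 × 1.1239 × 69.4² = 2706.6 N·mm = 2.7066 J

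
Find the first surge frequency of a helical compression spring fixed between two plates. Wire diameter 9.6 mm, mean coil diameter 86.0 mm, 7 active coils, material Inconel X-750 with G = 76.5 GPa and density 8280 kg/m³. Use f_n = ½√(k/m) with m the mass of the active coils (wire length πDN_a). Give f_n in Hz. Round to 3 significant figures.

k = Gd⁴/(8D³N_a) = (76.5×10³)(9.6⁴)/(8·86.0³·7) = 18.242 N/mm = 18242 N/m
Wire length L = πDN_a = π·86.0·7 = 1891.2 mm
m = ρ·(πd²/4)·L = 8280 × 72.382×10⁻⁶ m² × 1.8912 m = 1.1335 kg
f_n = ½√(k/m) = 0.5·√(18242/1.1335) = 0.5·√(16094) = 63.43 Hz

63.4 Hz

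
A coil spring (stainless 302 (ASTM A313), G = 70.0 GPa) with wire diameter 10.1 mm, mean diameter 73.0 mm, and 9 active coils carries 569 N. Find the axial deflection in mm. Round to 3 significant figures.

k = Gd⁴/(8D³N_a) = (70.0×10³)(10.1⁴)/(8·73.0³·9) = 26.007 N/mm
δ = F/k = 569 / 26.007 = 21.879 mm

21.9 mm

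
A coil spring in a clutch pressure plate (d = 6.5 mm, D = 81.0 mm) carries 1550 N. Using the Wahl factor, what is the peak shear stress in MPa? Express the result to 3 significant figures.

1300 MPa

Spring index C = D/d = 81.0/6.5 = 12.4615
K_W = (4C−1)/(4C−4) + 0.615/C = 48.846/45.846 + 0.0494 = 1.1148
τ₀ = 8FD/(πd³) = 8·1550·81.0/(π·6.5³) = 1.0044e+06/862.76 = 1164.2 MPa
τ_max = K·τ₀ = 1.1148 × 1164.2 = 1297.8 MPa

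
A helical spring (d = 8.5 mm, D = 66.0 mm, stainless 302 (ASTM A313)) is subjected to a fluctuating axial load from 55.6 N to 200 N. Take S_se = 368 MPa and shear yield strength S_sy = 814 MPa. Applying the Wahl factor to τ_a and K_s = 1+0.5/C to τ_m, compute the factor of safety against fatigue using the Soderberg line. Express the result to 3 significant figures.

9.12

C = D/d = 66.0/8.5 = 7.7647; K_W = (4C−1)/(4C−4)+0.615/C = 1.1901; K_s = 1+0.5/C = 1.0644
F_a = (F_max−F_min)/2 = 72.2 N; F_m = (F_max+F_min)/2 = 127.8 N
τ_a = K_W·8F_aD/(πd³) = 1.1901 × 19.759 = 23.515 MPa
τ_m = K_s·8F_mD/(πd³) = 1.0644 × 34.975 = 37.227 MPa
Soderberg: 1/n_f = τ_a/S_se + τ_m/S_sy = 23.515/368 + 37.227/814 = 0.06390 + 0.04573 = 0.10963
n_f = 1/0.10963 = 9.121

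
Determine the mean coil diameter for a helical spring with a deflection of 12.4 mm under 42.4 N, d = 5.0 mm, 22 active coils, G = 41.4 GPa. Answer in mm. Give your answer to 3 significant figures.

Required rate k = F/δ = 42.4/12.4 = 3.4194 N/mm
D = (Gd⁴/(8N_a·k))^(1/3) = (41.4×10³·5.0⁴/(8·22·3.4194))^(1/3)
  = (42995.6)^(1/3) = 35.0328 mm

35.0 mm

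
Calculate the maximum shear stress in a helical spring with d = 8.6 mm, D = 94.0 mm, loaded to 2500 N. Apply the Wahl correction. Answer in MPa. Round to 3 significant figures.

1060 MPa

Spring index C = D/d = 94.0/8.6 = 10.9302
K_W = (4C−1)/(4C−4) + 0.615/C = 42.721/39.721 + 0.0563 = 1.1318
τ₀ = 8FD/(πd³) = 8·2500·94.0/(π·8.6³) = 1.88e+06/1998.2 = 940.83 MPa
τ_max = K·τ₀ = 1.1318 × 940.83 = 1064.8 MPa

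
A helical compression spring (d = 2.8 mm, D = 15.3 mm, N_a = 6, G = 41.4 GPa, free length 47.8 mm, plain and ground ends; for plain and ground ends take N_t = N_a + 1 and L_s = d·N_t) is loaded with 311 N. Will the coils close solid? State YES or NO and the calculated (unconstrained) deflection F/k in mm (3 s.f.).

NO, δ = 21.0 mm

k = Gd⁴/(8D³N_a) = (41.4×10³)(2.8⁴)/(8·15.3³·6) = 14.802 N/mm
N_t = 7; L_s = 2.8·7 = 19.6 mm; δ_solid = L₀ − L_s = 47.8 − 19.6 = 28.2 mm
δ = F/k = 311/14.802 = 21.011 mm
δ < δ_solid → spring does not go solid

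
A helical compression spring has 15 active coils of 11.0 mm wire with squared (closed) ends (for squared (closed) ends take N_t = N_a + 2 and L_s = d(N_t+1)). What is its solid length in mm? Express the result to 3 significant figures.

198 mm

squared (closed) ends: N_t = N_a + 2 = 15 + 2 = 17
L_s = d·(N_t+1) = 11.0 × 18 = 198 mm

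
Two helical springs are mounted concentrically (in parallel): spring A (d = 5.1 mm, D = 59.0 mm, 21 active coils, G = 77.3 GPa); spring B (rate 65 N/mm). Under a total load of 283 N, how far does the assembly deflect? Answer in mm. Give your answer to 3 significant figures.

4.25 mm

k_A = Gd⁴/(8D³N_a) = (77.3×10³)(5.1⁴)/(8·59.0³·21) = 1.5156 N/mm
Parallel: k_eq = 1.5156 + 65 = 66.516 N/mm
δ = F/k_eq = 283/66.516 = 4.2546 mm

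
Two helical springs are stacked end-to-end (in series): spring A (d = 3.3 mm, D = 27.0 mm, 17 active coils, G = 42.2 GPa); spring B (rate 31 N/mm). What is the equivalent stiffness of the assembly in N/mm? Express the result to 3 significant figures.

1.76 N/mm

k_A = Gd⁴/(8D³N_a) = (42.2×10³)(3.3⁴)/(8·27.0³·17) = 1.8696 N/mm
Series: 1/k_eq = 1/1.8696 + 1/31 = 0.56714; k_eq = 1.7632 N/mm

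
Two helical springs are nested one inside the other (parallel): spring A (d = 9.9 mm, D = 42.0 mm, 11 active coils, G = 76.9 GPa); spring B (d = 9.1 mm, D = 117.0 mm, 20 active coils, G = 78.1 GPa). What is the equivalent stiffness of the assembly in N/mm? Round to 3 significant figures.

k_A = Gd⁴/(8D³N_a) = (76.9×10³)(9.9⁴)/(8·42.0³·11) = 113.3 N/mm
k_B = Gd⁴/(8D³N_a) = (78.1×10³)(9.1⁴)/(8·117.0³·20) = 2.09 N/mm
Parallel: k_eq = 113.3 + 2.09 = 115.39 N/mm

115 N/mm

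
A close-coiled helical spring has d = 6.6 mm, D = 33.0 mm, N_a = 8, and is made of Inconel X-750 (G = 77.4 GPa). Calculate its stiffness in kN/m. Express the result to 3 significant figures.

k = Gd⁴/(8D³N_a) = (77.4×10³ × 6.6⁴) / (8 × 33.0³ × 8)
  = 1.46864e+08 / 2.29997e+06 = 63.855 N/mm

63.9 kN/m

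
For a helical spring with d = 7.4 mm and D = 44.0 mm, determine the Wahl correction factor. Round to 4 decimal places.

1.2551

C = D/d = 44.0/7.4 = 5.9459
K_W = (4C−1)/(4C−4) + 0.615/C = 22.784/19.784 + 0.1034 = 1.2551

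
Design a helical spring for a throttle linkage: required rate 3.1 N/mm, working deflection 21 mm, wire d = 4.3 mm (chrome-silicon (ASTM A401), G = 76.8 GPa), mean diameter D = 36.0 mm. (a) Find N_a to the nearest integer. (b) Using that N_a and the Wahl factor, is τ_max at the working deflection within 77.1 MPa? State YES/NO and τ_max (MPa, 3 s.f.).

(a) 23 coils; (b) NO, τ_max = 87.0 MPa

N_a = Gd⁴/(8D³k) = (76.8×10³)(4.3⁴)/(8·36.0³·3.1) = 22.69 → N_a = 23
Actual rate k = Gd⁴/(8D³·23) = 3.0585 N/mm
Working load F = kδ = 3.0585·21 = 64.229 N
C = 36.0/4.3 = 8.3721; K_W = (4C−1)/(4C−4)+0.615/C = 1.1752
τ_max = K_W·8FD/(πd³) = 1.1752·74.057 = 87.031 MPa
τ_max > 77.1 MPa → exceeds allowable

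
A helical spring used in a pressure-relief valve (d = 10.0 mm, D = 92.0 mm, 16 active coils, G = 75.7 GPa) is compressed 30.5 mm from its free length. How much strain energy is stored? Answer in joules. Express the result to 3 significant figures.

3.53 J

k = Gd⁴/(8D³N_a) = (75.7×10³)(10.0⁴)/(8·92.0³·16) = 7.5949 N/mm
U = ½kδ² = 0.5 × 7.5949 × 30.5² = 3532.6 N·mm = 3.5326 J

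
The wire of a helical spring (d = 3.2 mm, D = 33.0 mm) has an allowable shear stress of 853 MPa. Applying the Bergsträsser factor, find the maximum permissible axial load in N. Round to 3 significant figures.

C = D/d = 33.0/3.2 = 10.3125
K_B = (4C+2)/(4C−3) = 43.250/38.250 = 1.1307
τ_max = K·8FD/(πd³) → F_max = τ_allow·πd³/(8DK)
F_max = 853·π·3.2³/(8·33.0·1.1307) = 87811/298.51 = 294.16 N

294 N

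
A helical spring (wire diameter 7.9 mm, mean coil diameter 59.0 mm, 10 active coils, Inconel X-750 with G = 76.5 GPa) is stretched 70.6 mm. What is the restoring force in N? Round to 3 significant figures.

k = Gd⁴/(8D³N_a) = (76.5×10³)(7.9⁴)/(8·59.0³·10) = 18.135 N/mm
F = k·δ = 18.135 × 70.6 = 1280.3 N

1280 N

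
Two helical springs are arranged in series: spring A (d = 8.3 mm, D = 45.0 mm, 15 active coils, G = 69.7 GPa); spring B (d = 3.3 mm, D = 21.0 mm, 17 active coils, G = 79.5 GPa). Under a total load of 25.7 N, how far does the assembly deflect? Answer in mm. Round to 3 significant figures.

k_A = Gd⁴/(8D³N_a) = (69.7×10³)(8.3⁴)/(8·45.0³·15) = 30.25 N/mm
k_B = Gd⁴/(8D³N_a) = (79.5×10³)(3.3⁴)/(8·21.0³·17) = 7.4856 N/mm
Series: 1/k_eq = 1/30.25 + 1/7.4856 = 0.16665; k_eq = 6.0007 N/mm
δ = F/k_eq = 25.7/6.0007 = 4.2828 mm

4.28 mm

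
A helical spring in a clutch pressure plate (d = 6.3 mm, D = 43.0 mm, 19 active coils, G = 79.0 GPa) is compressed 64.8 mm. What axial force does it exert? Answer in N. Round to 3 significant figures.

k = Gd⁴/(8D³N_a) = (79.0×10³)(6.3⁴)/(8·43.0³·19) = 10.298 N/mm
F = k·δ = 10.298 × 64.8 = 667.29 N

667 N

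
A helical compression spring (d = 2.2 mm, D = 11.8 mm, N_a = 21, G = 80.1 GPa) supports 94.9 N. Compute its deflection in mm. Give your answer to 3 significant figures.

14.0 mm

k = Gd⁴/(8D³N_a) = (80.1×10³)(2.2⁴)/(8·11.8³·21) = 6.7978 N/mm
δ = F/k = 94.9 / 6.7978 = 13.96 mm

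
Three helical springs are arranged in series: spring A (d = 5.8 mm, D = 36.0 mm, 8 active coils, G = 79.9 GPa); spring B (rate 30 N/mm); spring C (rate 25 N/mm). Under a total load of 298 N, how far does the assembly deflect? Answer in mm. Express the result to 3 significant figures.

k_A = Gd⁴/(8D³N_a) = (79.9×10³)(5.8⁴)/(8·36.0³·8) = 30.281 N/mm
Series: 1/k_eq = 1/30.281 + 1/30 + 1/25 = 0.10636; k_eq = 9.4023 N/mm
δ = F/k_eq = 298/9.4023 = 31.694 mm

31.7 mm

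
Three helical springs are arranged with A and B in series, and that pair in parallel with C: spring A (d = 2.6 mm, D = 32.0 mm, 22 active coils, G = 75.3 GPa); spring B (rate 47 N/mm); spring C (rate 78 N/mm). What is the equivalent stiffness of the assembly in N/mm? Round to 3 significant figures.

78.6 N/mm

k_A = Gd⁴/(8D³N_a) = (75.3×10³)(2.6⁴)/(8·32.0³·22) = 0.59666 N/mm
Springs A,B series: k_AB = 1/(1/0.59666+1/47) = 0.58918 N/mm; parallel with C: k_eq = 0.58918+78 = 78.589 N/mm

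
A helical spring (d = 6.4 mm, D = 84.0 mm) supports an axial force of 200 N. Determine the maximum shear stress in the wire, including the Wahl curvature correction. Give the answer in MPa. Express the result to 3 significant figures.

181 MPa

Spring index C = D/d = 84.0/6.4 = 13.1250
K_W = (4C−1)/(4C−4) + 0.615/C = 51.500/48.500 + 0.0469 = 1.1087
τ₀ = 8FD/(πd³) = 8·200·84.0/(π·6.4³) = 134400/823.55 = 163.2 MPa
τ_max = K·τ₀ = 1.1087 × 163.2 = 180.94 MPa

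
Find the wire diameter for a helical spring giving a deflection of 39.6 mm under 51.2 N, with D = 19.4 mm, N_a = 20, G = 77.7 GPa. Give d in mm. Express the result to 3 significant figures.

Required rate k = F/δ = 51.2/39.6 = 1.2929 N/mm
d = (8D³N_a·k / G)^(1/4) = (8·19.4³·20·1.2929 / (77.7×10³))^0.25
  = (19.439)^0.25 = 2.0998 mm

2.10 mm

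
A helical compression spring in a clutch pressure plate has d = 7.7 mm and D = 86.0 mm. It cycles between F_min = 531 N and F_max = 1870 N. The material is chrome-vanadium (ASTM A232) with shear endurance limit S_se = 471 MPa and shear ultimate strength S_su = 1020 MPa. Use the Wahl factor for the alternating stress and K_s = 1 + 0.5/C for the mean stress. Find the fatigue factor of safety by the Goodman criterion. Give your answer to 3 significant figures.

C = D/d = 86.0/7.7 = 11.1688; K_W = (4C−1)/(4C−4)+0.615/C = 1.1288; K_s = 1+0.5/C = 1.0448
F_a = (F_max−F_min)/2 = 669.5 N; F_m = (F_max+F_min)/2 = 1200.5 N
τ_a = K_W·8F_aD/(πd³) = 1.1288 × 321.16 = 362.53 MPa
τ_m = K_s·8F_mD/(πd³) = 1.0448 × 575.88 = 601.66 MPa
Goodman: 1/n_f = τ_a/S_se + τ_m/S_su = 362.53/471 + 601.66/1020 = 0.76970 + 0.58986 = 1.3596
n_f = 1/1.3596 = 0.7355

0.736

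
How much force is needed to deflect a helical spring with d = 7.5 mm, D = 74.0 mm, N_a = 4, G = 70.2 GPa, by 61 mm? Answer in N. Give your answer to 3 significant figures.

1040 N

k = Gd⁴/(8D³N_a) = (70.2×10³)(7.5⁴)/(8·74.0³·4) = 17.129 N/mm
F = k·δ = 17.129 × 61 = 1044.9 N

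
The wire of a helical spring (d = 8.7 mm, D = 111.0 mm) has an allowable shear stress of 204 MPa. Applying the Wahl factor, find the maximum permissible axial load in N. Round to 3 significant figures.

427 N

C = D/d = 111.0/8.7 = 12.7586
K_W = (4C−1)/(4C−4) + 0.615/C = 50.034/47.034 + 0.0482 = 1.1120
τ_max = K·8FD/(πd³) → F_max = τ_allow·πd³/(8DK)
F_max = 204·π·8.7³/(8·111.0·1.1120) = 4.2202e+05/987.44 = 427.39 N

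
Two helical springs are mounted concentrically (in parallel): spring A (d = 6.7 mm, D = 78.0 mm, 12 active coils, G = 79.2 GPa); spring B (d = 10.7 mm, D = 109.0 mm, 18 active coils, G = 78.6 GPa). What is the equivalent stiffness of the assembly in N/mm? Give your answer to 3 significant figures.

9.03 N/mm

k_A = Gd⁴/(8D³N_a) = (79.2×10³)(6.7⁴)/(8·78.0³·12) = 3.5032 N/mm
k_B = Gd⁴/(8D³N_a) = (78.6×10³)(10.7⁴)/(8·109.0³·18) = 5.5248 N/mm
Parallel: k_eq = 3.5032 + 5.5248 = 9.028 N/mm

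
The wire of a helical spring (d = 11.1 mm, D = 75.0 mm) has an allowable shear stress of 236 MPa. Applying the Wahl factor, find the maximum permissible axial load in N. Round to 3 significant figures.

1380 N

C = D/d = 75.0/11.1 = 6.7568
K_W = (4C−1)/(4C−4) + 0.615/C = 26.027/23.027 + 0.0910 = 1.2213
τ_max = K·8FD/(πd³) → F_max = τ_allow·πd³/(8DK)
F_max = 236·π·11.1³/(8·75.0·1.2213) = 1.014e+06/732.78 = 1383.7 N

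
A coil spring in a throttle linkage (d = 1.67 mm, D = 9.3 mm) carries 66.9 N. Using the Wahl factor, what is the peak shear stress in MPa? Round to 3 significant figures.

434 MPa

Spring index C = D/d = 9.3/1.67 = 5.5689
K_W = (4C−1)/(4C−4) + 0.615/C = 21.275/18.275 + 0.1104 = 1.2746
τ₀ = 8FD/(πd³) = 8·66.9·9.3/(π·1.67³) = 4977.36/14.632 = 340.17 MPa
τ_max = K·τ₀ = 1.2746 × 340.17 = 433.58 MPa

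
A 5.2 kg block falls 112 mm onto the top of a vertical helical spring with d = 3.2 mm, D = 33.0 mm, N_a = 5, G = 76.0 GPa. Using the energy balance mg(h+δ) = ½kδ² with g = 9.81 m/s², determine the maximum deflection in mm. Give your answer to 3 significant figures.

k = Gd⁴/(8D³N_a) = (76.0×10³)(3.2⁴)/(8·33.0³·5) = 5.5439 N/mm
W = mg = 5.2 × 9.81 = 51.012 N
½kδ² − Wδ − Wh = 0 → δ = (W + √(W² + 2kWh))/k
δ = (51.012 + √(2602.2 + 63347.9))/5.5439 = (51.012 + 256.81)/5.5439 = 55.524 mm

55.5 mm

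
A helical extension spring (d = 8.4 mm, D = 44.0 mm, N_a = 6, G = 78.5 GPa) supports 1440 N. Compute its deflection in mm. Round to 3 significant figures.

15.1 mm

k = Gd⁴/(8D³N_a) = (78.5×10³)(8.4⁴)/(8·44.0³·6) = 95.585 N/mm
δ = F/k = 1440 / 95.585 = 15.065 mm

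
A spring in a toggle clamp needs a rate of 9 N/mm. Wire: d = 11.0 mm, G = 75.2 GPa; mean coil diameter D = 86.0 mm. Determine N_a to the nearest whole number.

24

N_a = Gd⁴/(8D³k) = (75.2×10³ × 11.0⁴)/(8 × 86.0³ × 9)
    = 1.101e+09 / 4.5796e+07 = 24.04 → 24 coils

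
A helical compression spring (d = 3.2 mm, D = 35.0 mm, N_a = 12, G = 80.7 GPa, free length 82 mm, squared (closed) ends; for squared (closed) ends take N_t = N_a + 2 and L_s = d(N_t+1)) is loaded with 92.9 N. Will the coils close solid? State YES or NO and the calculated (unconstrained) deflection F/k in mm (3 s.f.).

YES, δ = 45.2 mm

k = Gd⁴/(8D³N_a) = (80.7×10³)(3.2⁴)/(8·35.0³·12) = 2.0559 N/mm
N_t = 14; L_s = 3.2·15 = 48 mm; δ_solid = L₀ − L_s = 82 − 48 = 34 mm
δ = F/k = 92.9/2.0559 = 45.187 mm
δ ≥ δ_solid → spring goes solid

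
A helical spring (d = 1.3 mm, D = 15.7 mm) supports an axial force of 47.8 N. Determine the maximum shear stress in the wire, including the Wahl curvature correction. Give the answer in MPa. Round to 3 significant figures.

973 MPa

Spring index C = D/d = 15.7/1.3 = 12.0769
K_W = (4C−1)/(4C−4) + 0.615/C = 47.308/44.308 + 0.0509 = 1.1186
τ₀ = 8FD/(πd³) = 8·47.8·15.7/(π·1.3³) = 6003.68/6.9021 = 869.84 MPa
τ_max = K·τ₀ = 1.1186 × 869.84 = 973.03 MPa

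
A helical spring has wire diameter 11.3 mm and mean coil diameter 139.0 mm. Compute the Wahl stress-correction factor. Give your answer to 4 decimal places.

1.1164

C = D/d = 139.0/11.3 = 12.3009
K_W = (4C−1)/(4C−4) + 0.615/C = 48.204/45.204 + 0.0500 = 1.1164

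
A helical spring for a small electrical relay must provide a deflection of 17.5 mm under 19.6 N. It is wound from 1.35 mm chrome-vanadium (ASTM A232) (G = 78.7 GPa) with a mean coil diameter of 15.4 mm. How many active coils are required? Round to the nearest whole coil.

8

Required rate k = F/δ = 19.6/17.5 = 1.12 N/mm
N_a = Gd⁴/(8D³k) = (78.7×10³ × 1.35⁴)/(8 × 15.4³ × 1.12)
    = 261403 / 32724.3 = 7.988 → 8 coils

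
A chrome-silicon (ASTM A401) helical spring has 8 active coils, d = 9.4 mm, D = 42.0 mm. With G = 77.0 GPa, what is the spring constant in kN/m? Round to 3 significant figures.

k = Gd⁴/(8D³N_a) = (77.0×10³ × 9.4⁴) / (8 × 42.0³ × 8)
  = 6.01177e+08 / 4.74163e+06 = 126.79 N/mm

127 kN/m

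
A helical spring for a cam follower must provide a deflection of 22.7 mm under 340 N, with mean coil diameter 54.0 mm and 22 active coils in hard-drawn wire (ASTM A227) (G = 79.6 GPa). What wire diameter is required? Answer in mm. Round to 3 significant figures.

Required rate k = F/δ = 340/22.7 = 14.978 N/mm
d = (8D³N_a·k / G)^(1/4) = (8·54.0³·22·14.978 / (79.6×10³))^0.25
  = (5214.8)^0.25 = 8.4978 mm

8.50 mm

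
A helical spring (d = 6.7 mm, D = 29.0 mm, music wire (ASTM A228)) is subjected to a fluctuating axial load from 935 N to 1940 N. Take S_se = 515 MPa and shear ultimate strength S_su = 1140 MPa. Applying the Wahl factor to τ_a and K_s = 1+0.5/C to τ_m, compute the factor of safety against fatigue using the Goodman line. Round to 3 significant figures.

1.49

C = D/d = 29.0/6.7 = 4.3284; K_W = (4C−1)/(4C−4)+0.615/C = 1.3674; K_s = 1+0.5/C = 1.1155
F_a = (F_max−F_min)/2 = 502.5 N; F_m = (F_max+F_min)/2 = 1437.5 N
τ_a = K_W·8F_aD/(πd³) = 1.3674 × 123.38 = 168.71 MPa
τ_m = K_s·8F_mD/(πd³) = 1.1155 × 352.96 = 393.73 MPa
Goodman: 1/n_f = τ_a/S_se + τ_m/S_su = 168.71/515 + 393.73/1140 = 0.32760 + 0.34538 = 0.67298
n_f = 1/0.67298 = 1.486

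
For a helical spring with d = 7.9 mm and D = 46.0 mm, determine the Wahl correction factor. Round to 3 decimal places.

1.261

C = D/d = 46.0/7.9 = 5.8228
K_W = (4C−1)/(4C−4) + 0.615/C = 22.291/19.291 + 0.1056 = 1.2611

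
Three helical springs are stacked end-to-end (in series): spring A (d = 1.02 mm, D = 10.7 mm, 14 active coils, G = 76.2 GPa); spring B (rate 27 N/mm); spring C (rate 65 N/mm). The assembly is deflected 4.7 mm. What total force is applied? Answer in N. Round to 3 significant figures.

2.74 N

k_A = Gd⁴/(8D³N_a) = (76.2×10³)(1.02⁴)/(8·10.7³·14) = 0.60115 N/mm
Series: 1/k_eq = 1/0.60115 + 1/27 + 1/65 = 1.7159; k_eq = 0.58279 N/mm
F = k_eq·δ = 0.58279·4.7 = 2.7391 N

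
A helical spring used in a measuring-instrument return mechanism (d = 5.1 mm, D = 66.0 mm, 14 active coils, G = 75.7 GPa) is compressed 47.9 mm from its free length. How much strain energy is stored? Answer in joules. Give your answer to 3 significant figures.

1.82 J

k = Gd⁴/(8D³N_a) = (75.7×10³)(5.1⁴)/(8·66.0³·14) = 1.5905 N/mm
U = ½kδ² = 0.5 × 1.5905 × 47.9² = 1824.6 N·mm = 1.8246 J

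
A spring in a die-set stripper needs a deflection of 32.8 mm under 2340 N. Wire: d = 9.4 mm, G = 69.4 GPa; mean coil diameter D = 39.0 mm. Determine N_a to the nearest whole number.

16

Required rate k = F/δ = 2340/32.8 = 71.341 N/mm
N_a = Gd⁴/(8D³k) = (69.4×10³ × 9.4⁴)/(8 × 39.0³ × 71.341)
    = 5.4184e+08 / 3.38552e+07 = 16 → 16 coils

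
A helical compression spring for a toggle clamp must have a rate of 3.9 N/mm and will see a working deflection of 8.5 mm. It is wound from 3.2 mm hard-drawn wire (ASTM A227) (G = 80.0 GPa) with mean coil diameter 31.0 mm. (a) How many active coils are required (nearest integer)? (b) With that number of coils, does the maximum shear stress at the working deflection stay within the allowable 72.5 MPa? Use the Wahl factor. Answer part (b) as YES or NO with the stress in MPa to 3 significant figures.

N_a = Gd⁴/(8D³k) = (80.0×10³)(3.2⁴)/(8·31.0³·3.9) = 9.025 → N_a = 9
Actual rate k = Gd⁴/(8D³·9) = 3.9109 N/mm
Working load F = kδ = 3.9109·8.5 = 33.242 N
C = 31.0/3.2 = 9.6875; K_W = (4C−1)/(4C−4)+0.615/C = 1.1498
τ_max = K_W·8FD/(πd³) = 1.1498·80.084 = 92.081 MPa
τ_max > 72.5 MPa → exceeds allowable

(a) 9 coils; (b) NO, τ_max = 92.1 MPa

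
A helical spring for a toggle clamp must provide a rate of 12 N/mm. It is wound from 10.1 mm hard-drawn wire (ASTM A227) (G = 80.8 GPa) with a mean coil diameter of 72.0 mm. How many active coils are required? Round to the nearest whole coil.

N_a = Gd⁴/(8D³k) = (80.8×10³ × 10.1⁴)/(8 × 72.0³ × 12)
    = 8.40808e+08 / 3.58318e+07 = 23.47 → 23 coils

23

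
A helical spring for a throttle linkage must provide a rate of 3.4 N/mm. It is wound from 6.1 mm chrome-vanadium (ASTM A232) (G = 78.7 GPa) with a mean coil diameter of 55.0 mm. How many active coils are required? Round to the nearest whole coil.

24

N_a = Gd⁴/(8D³k) = (78.7×10³ × 6.1⁴)/(8 × 55.0³ × 3.4)
    = 1.08967e+08 / 4.5254e+06 = 24.08 → 24 coils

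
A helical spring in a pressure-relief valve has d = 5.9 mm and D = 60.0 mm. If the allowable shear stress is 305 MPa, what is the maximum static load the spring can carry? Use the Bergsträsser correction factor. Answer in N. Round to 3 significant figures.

C = D/d = 60.0/5.9 = 10.1695
K_B = (4C+2)/(4C−3) = 42.678/37.678 = 1.1327
τ_max = K·8FD/(πd³) → F_max = τ_allow·πd³/(8DK)
F_max = 305·π·5.9³/(8·60.0·1.1327) = 1.9679e+05/543.7 = 361.95 N

362 N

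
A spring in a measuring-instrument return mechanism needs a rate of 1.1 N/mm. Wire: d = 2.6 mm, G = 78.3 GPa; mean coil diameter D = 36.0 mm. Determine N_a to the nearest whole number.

9

N_a = Gd⁴/(8D³k) = (78.3×10³ × 2.6⁴)/(8 × 36.0³ × 1.1)
    = 3.57812e+06 / 410573 = 8.715 → 9 coils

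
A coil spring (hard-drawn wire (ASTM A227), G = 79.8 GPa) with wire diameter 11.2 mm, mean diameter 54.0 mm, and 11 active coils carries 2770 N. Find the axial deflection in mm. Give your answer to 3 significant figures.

k = Gd⁴/(8D³N_a) = (79.8×10³)(11.2⁴)/(8·54.0³·11) = 90.617 N/mm
δ = F/k = 2770 / 90.617 = 30.568 mm

30.6 mm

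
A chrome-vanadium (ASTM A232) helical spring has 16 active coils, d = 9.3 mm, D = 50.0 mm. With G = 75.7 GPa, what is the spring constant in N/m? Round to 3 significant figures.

k = Gd⁴/(8D³N_a) = (75.7×10³ × 9.3⁴) / (8 × 50.0³ × 16)
  = 5.66275e+08 / 1.6e+07 = 35.392 N/mm = 35392 N/m

35400 N/m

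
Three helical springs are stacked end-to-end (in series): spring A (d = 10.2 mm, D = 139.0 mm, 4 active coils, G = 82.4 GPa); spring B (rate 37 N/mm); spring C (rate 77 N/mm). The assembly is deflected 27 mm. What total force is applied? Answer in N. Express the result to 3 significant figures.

198 N

k_A = Gd⁴/(8D³N_a) = (82.4×10³)(10.2⁴)/(8·139.0³·4) = 10.378 N/mm
Series: 1/k_eq = 1/10.378 + 1/37 + 1/77 = 0.13637; k_eq = 7.3331 N/mm
F = k_eq·δ = 7.3331·27 = 197.99 N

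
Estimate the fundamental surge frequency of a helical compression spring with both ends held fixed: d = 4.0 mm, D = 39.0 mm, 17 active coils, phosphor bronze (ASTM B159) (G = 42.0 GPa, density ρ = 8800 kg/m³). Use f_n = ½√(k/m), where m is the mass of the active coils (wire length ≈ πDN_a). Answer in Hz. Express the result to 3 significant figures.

38.0 Hz

k = Gd⁴/(8D³N_a) = (42.0×10³)(4.0⁴)/(8·39.0³·17) = 1.3328 N/mm = 1332.8 N/m
Wire length L = πDN_a = π·39.0·17 = 2082.9 mm
m = ρ·(πd²/4)·L = 8800 × 12.566×10⁻⁶ m² × 2.0829 m = 0.23033 kg
f_n = ½√(k/m) = 0.5·√(1332.8/0.23033) = 0.5·√(5786.3) = 38.034 Hz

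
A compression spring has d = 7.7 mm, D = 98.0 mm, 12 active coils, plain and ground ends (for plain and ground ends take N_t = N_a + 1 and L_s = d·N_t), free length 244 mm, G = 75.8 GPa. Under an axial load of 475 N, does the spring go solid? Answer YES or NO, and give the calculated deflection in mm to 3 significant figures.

k = Gd⁴/(8D³N_a) = (75.8×10³)(7.7⁴)/(8·98.0³·12) = 2.9491 N/mm
N_t = 13; L_s = 7.7·13 = 100.1 mm; δ_solid = L₀ − L_s = 244 − 100.1 = 143.9 mm
δ = F/k = 475/2.9491 = 161.07 mm
δ ≥ δ_solid → spring goes solid

YES, δ = 161 mm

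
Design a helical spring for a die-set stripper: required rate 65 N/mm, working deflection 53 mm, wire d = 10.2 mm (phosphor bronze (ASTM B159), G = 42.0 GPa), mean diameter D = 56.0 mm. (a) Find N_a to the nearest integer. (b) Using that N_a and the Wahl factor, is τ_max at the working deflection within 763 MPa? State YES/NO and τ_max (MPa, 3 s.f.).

N_a = Gd⁴/(8D³k) = (42.0×10³)(10.2⁴)/(8·56.0³·65) = 4.978 → N_a = 5
Actual rate k = Gd⁴/(8D³·5) = 64.718 N/mm
Working load F = kδ = 64.718·53 = 3430.1 N
C = 56.0/10.2 = 5.4902; K_W = (4C−1)/(4C−4)+0.615/C = 1.2790
τ_max = K_W·8FD/(πd³) = 1.2790·460.92 = 589.54 MPa
τ_max ≤ 763 MPa → acceptable

(a) 5 coils; (b) YES, τ_max = 590 MPa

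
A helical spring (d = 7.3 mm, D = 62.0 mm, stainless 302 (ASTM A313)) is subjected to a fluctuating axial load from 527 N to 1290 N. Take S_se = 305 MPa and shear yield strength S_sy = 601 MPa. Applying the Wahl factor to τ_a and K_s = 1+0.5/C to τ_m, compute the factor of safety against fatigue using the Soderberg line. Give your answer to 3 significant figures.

0.803

C = D/d = 62.0/7.3 = 8.4932; K_W = (4C−1)/(4C−4)+0.615/C = 1.1725; K_s = 1+0.5/C = 1.0589
F_a = (F_max−F_min)/2 = 381.5 N; F_m = (F_max+F_min)/2 = 908.5 N
τ_a = K_W·8F_aD/(πd³) = 1.1725 × 154.83 = 181.54 MPa
τ_m = K_s·8F_mD/(πd³) = 1.0589 × 368.71 = 390.42 MPa
Soderberg: 1/n_f = τ_a/S_se + τ_m/S_sy = 181.54/305 + 390.42/601 = 0.59521 + 0.64962 = 1.2448
n_f = 1/1.2448 = 0.8033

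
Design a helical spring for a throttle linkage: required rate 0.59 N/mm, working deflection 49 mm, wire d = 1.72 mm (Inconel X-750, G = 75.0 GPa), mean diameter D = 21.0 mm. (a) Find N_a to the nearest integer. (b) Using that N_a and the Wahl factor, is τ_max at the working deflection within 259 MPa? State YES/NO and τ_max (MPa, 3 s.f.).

(a) 15 coils; (b) NO, τ_max = 340 MPa

N_a = Gd⁴/(8D³k) = (75.0×10³)(1.72⁴)/(8·21.0³·0.59) = 15.02 → N_a = 15
Actual rate k = Gd⁴/(8D³·15) = 0.59066 N/mm
Working load F = kδ = 0.59066·49 = 28.942 N
C = 21.0/1.72 = 12.2093; K_W = (4C−1)/(4C−4)+0.615/C = 1.1173
τ_max = K_W·8FD/(πd³) = 1.1173·304.16 = 339.84 MPa
τ_max > 259 MPa → exceeds allowable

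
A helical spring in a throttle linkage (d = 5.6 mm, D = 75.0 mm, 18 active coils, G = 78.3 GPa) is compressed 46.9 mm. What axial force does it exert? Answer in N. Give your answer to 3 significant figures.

k = Gd⁴/(8D³N_a) = (78.3×10³)(5.6⁴)/(8·75.0³·18) = 1.2676 N/mm
F = k·δ = 1.2676 × 46.9 = 59.448 N

59.4 N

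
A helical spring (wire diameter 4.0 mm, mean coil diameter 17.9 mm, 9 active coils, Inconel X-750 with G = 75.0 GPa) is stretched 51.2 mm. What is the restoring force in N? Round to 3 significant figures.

k = Gd⁴/(8D³N_a) = (75.0×10³)(4.0⁴)/(8·17.9³·9) = 46.495 N/mm
F = k·δ = 46.495 × 51.2 = 2380.6 N

2380 N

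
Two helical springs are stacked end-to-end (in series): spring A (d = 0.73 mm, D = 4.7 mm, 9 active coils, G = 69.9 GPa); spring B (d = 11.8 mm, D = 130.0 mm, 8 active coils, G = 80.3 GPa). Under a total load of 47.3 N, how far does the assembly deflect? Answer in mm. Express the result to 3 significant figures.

22.1 mm

k_A = Gd⁴/(8D³N_a) = (69.9×10³)(0.73⁴)/(8·4.7³·9) = 2.6555 N/mm
k_B = Gd⁴/(8D³N_a) = (80.3×10³)(11.8⁴)/(8·130.0³·8) = 11.072 N/mm
Series: 1/k_eq = 1/2.6555 + 1/11.072 = 0.4669; k_eq = 2.1418 N/mm
δ = F/k_eq = 47.3/2.1418 = 22.084 mm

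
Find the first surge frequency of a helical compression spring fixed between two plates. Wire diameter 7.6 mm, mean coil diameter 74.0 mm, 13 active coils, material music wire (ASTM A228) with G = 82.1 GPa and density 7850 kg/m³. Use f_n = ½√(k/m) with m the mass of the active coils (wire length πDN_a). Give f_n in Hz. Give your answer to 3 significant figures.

k = Gd⁴/(8D³N_a) = (82.1×10³)(7.6⁴)/(8·74.0³·13) = 6.4993 N/mm = 6499.3 N/m
Wire length L = πDN_a = π·74.0·13 = 3022.2 mm
m = ρ·(πd²/4)·L = 7850 × 45.365×10⁻⁶ m² × 3.0222 m = 1.0762 kg
f_n = ½√(k/m) = 0.5·√(6499.3/1.0762) = 0.5·√(6038.9) = 38.855 Hz

38.9 Hz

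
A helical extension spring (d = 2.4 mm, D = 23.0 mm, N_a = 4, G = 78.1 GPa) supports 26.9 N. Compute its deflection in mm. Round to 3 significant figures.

k = Gd⁴/(8D³N_a) = (78.1×10³)(2.4⁴)/(8·23.0³·4) = 6.6552 N/mm
δ = F/k = 26.9 / 6.6552 = 4.0419 mm

4.04 mm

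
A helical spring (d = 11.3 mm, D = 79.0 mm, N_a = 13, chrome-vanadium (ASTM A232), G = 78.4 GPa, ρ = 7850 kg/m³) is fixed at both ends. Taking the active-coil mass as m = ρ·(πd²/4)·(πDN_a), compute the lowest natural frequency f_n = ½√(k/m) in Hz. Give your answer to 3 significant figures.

49.5 Hz

k = Gd⁴/(8D³N_a) = (78.4×10³)(11.3⁴)/(8·79.0³·13) = 24.93 N/mm = 24930 N/m
Wire length L = πDN_a = π·79.0·13 = 3226.4 mm
m = ρ·(πd²/4)·L = 7850 × 100.29×10⁻⁶ m² × 3.2264 m = 2.54 kg
f_n = ½√(k/m) = 0.5·√(24930/2.54) = 0.5·√(9814.7) = 49.535 Hz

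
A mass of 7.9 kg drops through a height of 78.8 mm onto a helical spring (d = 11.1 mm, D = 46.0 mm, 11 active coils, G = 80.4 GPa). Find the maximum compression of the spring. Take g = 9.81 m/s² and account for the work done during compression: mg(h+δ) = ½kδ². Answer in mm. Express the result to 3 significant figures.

k = Gd⁴/(8D³N_a) = (80.4×10³)(11.1⁴)/(8·46.0³·11) = 142.49 N/mm
W = mg = 7.9 × 9.81 = 77.499 N
½kδ² − Wδ − Wh = 0 → δ = (W + √(W² + 2kWh))/k
δ = (77.499 + √(6006.1 + 1.74038e+06))/142.49 = (77.499 + 1321.5)/142.49 = 9.8181 mm

9.82 mm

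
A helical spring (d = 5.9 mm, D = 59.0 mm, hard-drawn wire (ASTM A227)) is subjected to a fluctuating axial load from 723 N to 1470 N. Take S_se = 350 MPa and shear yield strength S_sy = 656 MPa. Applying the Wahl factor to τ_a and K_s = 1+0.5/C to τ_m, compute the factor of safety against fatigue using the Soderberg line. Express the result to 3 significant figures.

C = D/d = 59.0/5.9 = 10.0000; K_W = (4C−1)/(4C−4)+0.615/C = 1.1448; K_s = 1+0.5/C = 1.0500
F_a = (F_max−F_min)/2 = 373.5 N; F_m = (F_max+F_min)/2 = 1096.5 N
τ_a = K_W·8F_aD/(πd³) = 1.1448 × 273.23 = 312.8 MPa
τ_m = K_s·8F_mD/(πd³) = 1.0500 × 802.13 = 842.24 MPa
Soderberg: 1/n_f = τ_a/S_se + τ_m/S_sy = 312.8/350 + 842.24/656 = 0.89372 + 1.28390 = 2.1776
n_f = 1/2.1776 = 0.4592

0.459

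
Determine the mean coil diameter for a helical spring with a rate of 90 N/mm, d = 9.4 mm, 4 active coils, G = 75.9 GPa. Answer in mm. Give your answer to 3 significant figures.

D = (Gd⁴/(8N_a·k))^(1/3) = (75.9×10³·9.4⁴/(8·4·90))^(1/3)
  = (205760)^(1/3) = 59.0364 mm

59.0 mm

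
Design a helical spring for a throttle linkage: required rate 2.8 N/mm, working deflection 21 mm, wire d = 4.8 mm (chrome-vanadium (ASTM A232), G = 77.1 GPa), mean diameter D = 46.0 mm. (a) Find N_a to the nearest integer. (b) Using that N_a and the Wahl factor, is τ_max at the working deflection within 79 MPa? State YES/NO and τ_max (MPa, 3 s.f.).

N_a = Gd⁴/(8D³k) = (77.1×10³)(4.8⁴)/(8·46.0³·2.8) = 18.77 → N_a = 19
Actual rate k = Gd⁴/(8D³·19) = 2.7663 N/mm
Working load F = kδ = 2.7663·21 = 58.093 N
C = 46.0/4.8 = 9.5833; K_W = (4C−1)/(4C−4)+0.615/C = 1.1516
τ_max = K_W·8FD/(πd³) = 1.1516·61.531 = 70.856 MPa
τ_max ≤ 79 MPa → acceptable

(a) 19 coils; (b) YES, τ_max = 70.9 MPa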